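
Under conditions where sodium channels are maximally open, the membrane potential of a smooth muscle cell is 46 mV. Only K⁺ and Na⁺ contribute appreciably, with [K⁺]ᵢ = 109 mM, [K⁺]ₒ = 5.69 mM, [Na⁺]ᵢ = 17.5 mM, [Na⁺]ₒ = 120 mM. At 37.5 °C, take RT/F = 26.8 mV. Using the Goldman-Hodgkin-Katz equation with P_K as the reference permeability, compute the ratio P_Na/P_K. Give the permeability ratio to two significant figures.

Let α = P_Na/P_K. GHK: Vm = 26.8·ln[(Kₒ + α·Naₒ)/(Kᵢ + α·Naᵢ)].
e^(Vm/26.8) = e^(46.0/26.8) = 5.5646
So 5.5646·(Kᵢ + α·Naᵢ) = Kₒ + α·Naₒ → α = (5.5646·109.0 − 5.69) / (120.0 − 5.5646·17.5)
α = (606.5 − 5.69) / (120.0 − 97.38) = 600.8/22.62 = 26.56

27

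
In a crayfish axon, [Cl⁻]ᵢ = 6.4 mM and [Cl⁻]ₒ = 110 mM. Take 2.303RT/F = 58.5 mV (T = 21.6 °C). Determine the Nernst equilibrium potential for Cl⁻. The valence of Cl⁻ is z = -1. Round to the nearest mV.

E = (58.5/z) · log₁₀([Cl⁻]_out/[Cl⁻]_in) with z = -1.
For an anion, dividing by z = -1 reverses the sign.
= (58.5/-1) · log₁₀(110/6.4) = -58.50 · log₁₀(17.19)
= -58.50 · (1.2352) = -72.26 mV

-72 mV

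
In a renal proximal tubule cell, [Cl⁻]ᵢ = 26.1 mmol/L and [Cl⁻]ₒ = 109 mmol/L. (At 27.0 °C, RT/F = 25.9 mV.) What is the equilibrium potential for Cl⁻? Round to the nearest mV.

E = (25.9/z) · ln([Cl⁻]_out/[Cl⁻]_in) with z = -1.
For an anion, dividing by z = -1 reverses the sign.
= (25.9/-1) · ln(109/26.1) = -25.90 · ln(4.176)
= -25.90 · (1.4294) = -37.02 mV

-37 mV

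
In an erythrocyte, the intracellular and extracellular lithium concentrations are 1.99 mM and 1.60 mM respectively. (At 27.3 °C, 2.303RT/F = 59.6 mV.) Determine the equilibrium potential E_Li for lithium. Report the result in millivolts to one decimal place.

E = (59.6/z) · log₁₀([Li⁺]_out/[Li⁺]_in) with z = +1.
= (59.6/1) · log₁₀(1.60/1.99) = 59.60 · log₁₀(0.804)
= 59.60 · (-0.0947) = -5.65 mV

-5.6 mV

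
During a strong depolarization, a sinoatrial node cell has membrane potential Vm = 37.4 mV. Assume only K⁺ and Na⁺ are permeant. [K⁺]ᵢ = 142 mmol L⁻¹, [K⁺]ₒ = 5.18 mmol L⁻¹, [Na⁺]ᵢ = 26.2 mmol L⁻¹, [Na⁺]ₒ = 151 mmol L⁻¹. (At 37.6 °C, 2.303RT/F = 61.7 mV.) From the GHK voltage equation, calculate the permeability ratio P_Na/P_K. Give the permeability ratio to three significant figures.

12.6

Let α = P_Na/P_K. GHK: Vm = 61.7·log₁₀[(Kₒ + α·Naₒ)/(Kᵢ + α·Naᵢ)].
10^(Vm/61.7) = 10^(37.4/61.7) = 4.0379
So 4.0379·(Kᵢ + α·Naᵢ) = Kₒ + α·Naₒ → α = (4.0379·142.0 − 5.18) / (151.0 − 4.0379·26.2)
α = (573.4 − 5.18) / (151.0 − 105.8) = 568.2/45.21 = 12.57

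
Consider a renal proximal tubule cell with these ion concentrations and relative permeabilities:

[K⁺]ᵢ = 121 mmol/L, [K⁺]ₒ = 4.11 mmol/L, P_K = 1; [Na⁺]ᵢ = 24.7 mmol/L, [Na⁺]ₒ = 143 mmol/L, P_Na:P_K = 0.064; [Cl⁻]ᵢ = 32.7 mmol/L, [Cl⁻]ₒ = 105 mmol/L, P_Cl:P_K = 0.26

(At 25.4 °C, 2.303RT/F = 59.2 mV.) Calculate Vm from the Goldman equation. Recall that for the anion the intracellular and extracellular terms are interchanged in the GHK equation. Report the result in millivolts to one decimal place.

Vm = 59.2 · log₁₀[(Σ P·[cation]ₒ + Σ P·[anion]ᵢ) / (Σ P·[cation]ᵢ + Σ P·[anion]ₒ)]
Numerator = 1×4.11 + 0.064×143 + 0.26×32.7 = 21.76
Denominator = 1×121 + 0.064×24.7 + 0.26×105 = 149.9
Vm = 59.2 · log₁₀(0.14521) = 59.2 × (-0.8380) = -49.61 mV

-49.6 mV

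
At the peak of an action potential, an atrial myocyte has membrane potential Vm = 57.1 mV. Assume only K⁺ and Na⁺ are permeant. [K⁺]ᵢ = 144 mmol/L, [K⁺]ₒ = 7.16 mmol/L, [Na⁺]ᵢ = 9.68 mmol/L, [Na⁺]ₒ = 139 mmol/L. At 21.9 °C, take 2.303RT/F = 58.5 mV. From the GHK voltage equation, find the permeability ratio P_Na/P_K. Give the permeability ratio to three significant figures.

28.6

Let α = P_Na/P_K. GHK: Vm = 58.5·log₁₀[(Kₒ + α·Naₒ)/(Kᵢ + α·Naᵢ)].
10^(Vm/58.5) = 10^(57.1/58.5) = 9.4639
So 9.4639·(Kᵢ + α·Naᵢ) = Kₒ + α·Naₒ → α = (9.4639·144.0 − 7.16) / (139.0 − 9.4639·9.68)
α = (1363 − 7.16) / (139.0 − 91.61) = 1356/47.39 = 28.61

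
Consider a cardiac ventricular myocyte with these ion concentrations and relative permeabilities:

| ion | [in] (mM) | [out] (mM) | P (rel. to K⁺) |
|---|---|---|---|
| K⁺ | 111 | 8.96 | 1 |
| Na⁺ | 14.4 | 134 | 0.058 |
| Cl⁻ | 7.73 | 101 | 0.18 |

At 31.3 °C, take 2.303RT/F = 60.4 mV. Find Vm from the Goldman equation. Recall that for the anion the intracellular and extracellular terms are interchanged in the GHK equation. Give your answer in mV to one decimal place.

-51.7 mV

Vm = 60.4 · log₁₀[(Σ P·[cation]ₒ + Σ P·[anion]ᵢ) / (Σ P·[cation]ᵢ + Σ P·[anion]ₒ)]
Numerator = 1×8.96 + 0.058×134 + 0.18×7.73 = 18.12
Denominator = 1×111 + 0.058×14.4 + 0.18×101 = 130
Vm = 60.4 · log₁₀(0.13939) = 60.4 × (-0.8558) = -51.69 mV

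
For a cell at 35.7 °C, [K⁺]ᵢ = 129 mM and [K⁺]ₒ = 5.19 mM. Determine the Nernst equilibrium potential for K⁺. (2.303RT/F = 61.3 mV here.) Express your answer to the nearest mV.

-86 mV

E = (61.3/z) · log₁₀([K⁺]_out/[K⁺]_in) with z = +1.
= (61.3/1) · log₁₀(5.19/129) = 61.30 · log₁₀(0.04023)
= 61.30 · (-1.3954) = -85.54 mV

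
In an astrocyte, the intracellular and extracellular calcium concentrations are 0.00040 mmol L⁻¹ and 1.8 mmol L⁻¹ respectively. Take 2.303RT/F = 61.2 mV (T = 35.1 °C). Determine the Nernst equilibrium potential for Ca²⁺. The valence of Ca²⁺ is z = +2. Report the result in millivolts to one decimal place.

111.8 mV

E = (61.2/z) · log₁₀([Ca²⁺]_out/[Ca²⁺]_in) with z = +2.
= (61.2/2) · log₁₀(1.8/0.00040) = 30.60 · log₁₀(4500)
= 30.60 · (3.6532) = 111.79 mV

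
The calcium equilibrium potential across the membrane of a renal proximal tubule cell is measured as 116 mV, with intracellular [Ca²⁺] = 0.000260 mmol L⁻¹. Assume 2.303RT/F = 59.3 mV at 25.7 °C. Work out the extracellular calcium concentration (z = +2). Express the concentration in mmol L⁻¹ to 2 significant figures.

Nernst: E = (59.3/2) · log₁₀([out]/[in]), so log₁₀([out]/[in]) = 116.0 × 2 / 59.3 = 3.9123.
[out]/[in] = 10^(3.9123) = 8172.
[out] = 8172 × 0.000260 = 2.125 mmol L⁻¹.

2.1 mmol L⁻¹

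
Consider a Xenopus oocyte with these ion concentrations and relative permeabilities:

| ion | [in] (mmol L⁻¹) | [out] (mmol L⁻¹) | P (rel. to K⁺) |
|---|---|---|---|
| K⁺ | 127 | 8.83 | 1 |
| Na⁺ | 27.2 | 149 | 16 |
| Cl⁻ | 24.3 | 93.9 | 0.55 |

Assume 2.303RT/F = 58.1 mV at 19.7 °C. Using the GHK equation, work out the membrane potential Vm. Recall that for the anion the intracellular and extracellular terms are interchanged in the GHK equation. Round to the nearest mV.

Vm = 58.1 · log₁₀[(Σ P·[cation]ₒ + Σ P·[anion]ᵢ) / (Σ P·[cation]ᵢ + Σ P·[anion]ₒ)]
Numerator = 1×8.83 + 16×149 + 0.55×24.3 = 2406
Denominator = 1×127 + 16×27.2 + 0.55×93.9 = 613.8
Vm = 58.1 · log₁₀(3.9199) = 58.1 × (0.5933) = 34.47 mV

34 mV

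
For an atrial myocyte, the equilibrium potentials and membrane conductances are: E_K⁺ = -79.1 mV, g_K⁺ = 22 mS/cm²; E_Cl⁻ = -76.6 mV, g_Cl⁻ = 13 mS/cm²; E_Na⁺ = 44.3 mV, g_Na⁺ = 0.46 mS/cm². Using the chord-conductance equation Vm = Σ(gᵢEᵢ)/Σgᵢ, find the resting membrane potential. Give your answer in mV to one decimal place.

Σ gᵢEᵢ = 22·(-79.1) + 13·(-76.6) + 0.46·(44.3) = -2715.62
Σ gᵢ = 22 + 13 + 0.46 = 35.46
Vm = -2715.62 / 35.46 = -76.58 mV

-76.6 mV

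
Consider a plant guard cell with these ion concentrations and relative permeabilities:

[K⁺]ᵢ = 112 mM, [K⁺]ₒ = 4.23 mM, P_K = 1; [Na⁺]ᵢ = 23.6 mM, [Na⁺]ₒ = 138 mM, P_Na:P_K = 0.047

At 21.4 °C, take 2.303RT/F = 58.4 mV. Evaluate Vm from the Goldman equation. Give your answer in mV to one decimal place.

-59.8 mV

Vm = 58.4 · log₁₀[(Σ P·[cation]ₒ + Σ P·[anion]ᵢ) / (Σ P·[cation]ᵢ + Σ P·[anion]ₒ)]
Numerator = 1×4.23 + 0.047×138 = 10.72
Denominator = 1×112 + 0.047×23.6 = 113.1
Vm = 58.4 · log₁₀(0.09474) = 58.4 × (-1.0235) = -59.77 mV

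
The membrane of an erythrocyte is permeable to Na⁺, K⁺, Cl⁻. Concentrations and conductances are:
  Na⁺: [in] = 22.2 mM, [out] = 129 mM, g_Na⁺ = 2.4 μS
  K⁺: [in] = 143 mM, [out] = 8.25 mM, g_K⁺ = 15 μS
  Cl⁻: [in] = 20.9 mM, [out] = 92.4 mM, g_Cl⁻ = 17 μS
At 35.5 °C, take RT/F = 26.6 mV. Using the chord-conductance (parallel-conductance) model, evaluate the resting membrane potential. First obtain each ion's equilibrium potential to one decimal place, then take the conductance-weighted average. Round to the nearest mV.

E_Na⁺ = (26.6/1)·ln(129/22.2) = 46.8 mV
E_K⁺ = (26.6/1)·ln(8.25/143) = -75.9 mV
E_Cl⁻ = (26.6/-1)·ln(92.4/20.9) = -39.5 mV
Vm = (Σ gᵢEᵢ)/(Σ gᵢ) = (2.4·46.8 + 15·-75.9 + 17·-39.5) / (2.4 + 15 + 17)
= -1697.68 / 34.4 = -49.35 mV

-49 mV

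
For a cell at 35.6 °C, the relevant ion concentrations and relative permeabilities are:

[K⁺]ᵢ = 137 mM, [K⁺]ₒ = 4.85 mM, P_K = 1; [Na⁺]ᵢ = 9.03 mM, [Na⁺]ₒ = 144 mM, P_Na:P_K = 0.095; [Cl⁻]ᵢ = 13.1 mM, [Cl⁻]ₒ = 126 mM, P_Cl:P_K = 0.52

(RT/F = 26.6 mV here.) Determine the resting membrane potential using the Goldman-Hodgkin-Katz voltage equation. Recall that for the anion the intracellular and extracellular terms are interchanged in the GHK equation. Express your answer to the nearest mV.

Vm = 26.6 · ln[(Σ P·[cation]ₒ + Σ P·[anion]ᵢ) / (Σ P·[cation]ᵢ + Σ P·[anion]ₒ)]
Numerator = 1×4.85 + 0.095×144 + 0.52×13.1 = 25.34
Denominator = 1×137 + 0.095×9.03 + 0.52×126 = 203.4
Vm = 26.6 · ln(0.12461) = 26.6 × (-2.0826) = -55.40 mV

-55 mV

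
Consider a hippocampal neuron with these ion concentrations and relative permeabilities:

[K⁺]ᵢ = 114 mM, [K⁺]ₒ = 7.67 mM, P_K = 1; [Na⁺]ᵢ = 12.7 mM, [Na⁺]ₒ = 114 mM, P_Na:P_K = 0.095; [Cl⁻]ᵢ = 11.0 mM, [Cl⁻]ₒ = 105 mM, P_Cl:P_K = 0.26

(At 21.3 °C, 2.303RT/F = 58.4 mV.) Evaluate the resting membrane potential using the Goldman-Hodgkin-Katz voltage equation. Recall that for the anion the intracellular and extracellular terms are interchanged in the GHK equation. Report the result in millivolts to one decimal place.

Vm = 58.4 · log₁₀[(Σ P·[cation]ₒ + Σ P·[anion]ᵢ) / (Σ P·[cation]ᵢ + Σ P·[anion]ₒ)]
Numerator = 1×7.67 + 0.095×114 + 0.26×11.0 = 21.36
Denominator = 1×114 + 0.095×12.7 + 0.26×105 = 142.5
Vm = 58.4 · log₁₀(0.14989) = 58.4 × (-0.8242) = -48.14 mV

-48.1 mV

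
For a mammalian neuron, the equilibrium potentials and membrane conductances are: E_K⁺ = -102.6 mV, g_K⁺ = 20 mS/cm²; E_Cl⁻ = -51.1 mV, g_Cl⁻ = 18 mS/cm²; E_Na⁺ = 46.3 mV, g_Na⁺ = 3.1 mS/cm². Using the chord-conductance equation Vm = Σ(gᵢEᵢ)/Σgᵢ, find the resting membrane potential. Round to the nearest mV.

-69 mV

Σ gᵢEᵢ = 20·(-102.6) + 18·(-51.1) + 3.1·(46.3) = -2828.27
Σ gᵢ = 20 + 18 + 3.1 = 41.1
Vm = -2828.27 / 41.1 = -68.81 mV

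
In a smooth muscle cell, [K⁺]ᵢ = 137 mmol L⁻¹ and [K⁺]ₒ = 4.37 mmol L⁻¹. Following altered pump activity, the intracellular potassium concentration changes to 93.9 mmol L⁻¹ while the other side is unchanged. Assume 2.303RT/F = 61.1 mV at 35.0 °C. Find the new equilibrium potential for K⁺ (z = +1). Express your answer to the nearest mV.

After the shift: [K⁺]_out = 4.37, [K⁺]_in = 93.9 mmol L⁻¹.
E_new = (61.1/1)·log₁₀(4.37/93.9) = 61.10 · (-1.3322) = -81.40 mV

-81 mV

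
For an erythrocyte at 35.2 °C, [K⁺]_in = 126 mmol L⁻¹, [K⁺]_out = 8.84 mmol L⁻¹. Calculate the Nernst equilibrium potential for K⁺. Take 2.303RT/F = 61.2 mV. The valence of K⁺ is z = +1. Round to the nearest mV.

E = (61.2/z) · log₁₀([K⁺]_out/[K⁺]_in) with z = +1.
= (61.2/1) · log₁₀(8.84/126) = 61.20 · log₁₀(0.07016)
= 61.20 · (-1.1539) = -70.62 mV

-71 mV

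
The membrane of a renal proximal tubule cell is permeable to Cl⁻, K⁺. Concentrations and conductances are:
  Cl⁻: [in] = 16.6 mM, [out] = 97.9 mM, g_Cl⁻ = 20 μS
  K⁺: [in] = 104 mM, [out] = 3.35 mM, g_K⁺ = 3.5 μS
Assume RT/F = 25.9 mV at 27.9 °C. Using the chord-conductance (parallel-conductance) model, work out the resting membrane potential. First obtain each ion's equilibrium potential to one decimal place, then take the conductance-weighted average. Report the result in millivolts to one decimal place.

-52.4 mV

E_Cl⁻ = (25.9/-1)·ln(97.9/16.6) = -46.0 mV
E_K⁺ = (25.9/1)·ln(3.35/104) = -89.0 mV
Vm = (Σ gᵢEᵢ)/(Σ gᵢ) = (20·-46.0 + 3.5·-89.0) / (20 + 3.5)
= -1231.50 / 23.5 = -52.40 mV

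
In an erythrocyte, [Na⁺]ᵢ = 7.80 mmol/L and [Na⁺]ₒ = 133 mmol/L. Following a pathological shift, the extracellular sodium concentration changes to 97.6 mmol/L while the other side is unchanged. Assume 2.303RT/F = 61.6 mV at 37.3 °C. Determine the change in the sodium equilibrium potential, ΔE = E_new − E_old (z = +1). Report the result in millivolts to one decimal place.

E_old = (61.6/1)·log₁₀(133/7.80) = 75.88 mV
E_new = (61.6/1)·log₁₀(97.6/7.80) = 67.60 mV
ΔE = 67.60 − (75.88) = -8.28 mV

-8.3 mV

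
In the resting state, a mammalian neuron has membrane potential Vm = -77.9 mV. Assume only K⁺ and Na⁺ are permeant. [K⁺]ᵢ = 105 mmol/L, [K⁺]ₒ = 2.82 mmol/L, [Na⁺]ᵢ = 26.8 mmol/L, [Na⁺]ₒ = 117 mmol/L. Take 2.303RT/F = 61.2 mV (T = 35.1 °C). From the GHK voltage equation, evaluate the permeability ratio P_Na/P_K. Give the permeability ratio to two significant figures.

Let α = P_Na/P_K. GHK: Vm = 61.2·log₁₀[(Kₒ + α·Naₒ)/(Kᵢ + α·Naᵢ)].
10^(Vm/61.2) = 10^(-77.9/61.2) = 0.053349
So 0.053349·(Kᵢ + α·Naᵢ) = Kₒ + α·Naₒ → α = (0.053349·105.0 − 2.82) / (117.0 − 0.053349·26.8)
α = (5.602 − 2.82) / (117.0 − 1.43) = 2.782/115.6 = 0.02407

0.024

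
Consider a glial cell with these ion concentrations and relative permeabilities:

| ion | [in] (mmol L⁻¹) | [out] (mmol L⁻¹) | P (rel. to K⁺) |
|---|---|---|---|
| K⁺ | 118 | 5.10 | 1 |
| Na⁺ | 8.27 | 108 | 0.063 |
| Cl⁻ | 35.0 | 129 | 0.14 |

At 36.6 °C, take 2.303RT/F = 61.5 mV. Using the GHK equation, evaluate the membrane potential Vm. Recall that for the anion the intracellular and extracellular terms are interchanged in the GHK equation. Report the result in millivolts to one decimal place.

Vm = 61.5 · log₁₀[(Σ P·[cation]ₒ + Σ P·[anion]ᵢ) / (Σ P·[cation]ᵢ + Σ P·[anion]ₒ)]
Numerator = 1×5.10 + 0.063×108 + 0.14×35.0 = 16.8
Denominator = 1×118 + 0.063×8.27 + 0.14×129 = 136.6
Vm = 61.5 · log₁₀(0.12303) = 61.5 × (-0.9100) = -55.96 mV

-56.0 mV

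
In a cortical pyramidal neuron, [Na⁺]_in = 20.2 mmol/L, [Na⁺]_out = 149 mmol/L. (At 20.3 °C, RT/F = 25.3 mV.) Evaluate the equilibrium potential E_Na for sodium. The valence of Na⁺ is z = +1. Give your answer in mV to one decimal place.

50.6 mV

E = (25.3/z) · ln([Na⁺]_out/[Na⁺]_in) with z = +1.
= (25.3/1) · ln(149/20.2) = 25.30 · ln(7.376)
= 25.30 · (1.9983) = 50.56 mV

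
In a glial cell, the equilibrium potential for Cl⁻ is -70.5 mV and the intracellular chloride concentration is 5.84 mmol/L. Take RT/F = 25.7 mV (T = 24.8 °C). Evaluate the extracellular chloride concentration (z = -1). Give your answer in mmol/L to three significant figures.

90.7 mmol/L

Nernst: E = (25.7/-1) · ln([out]/[in]), so ln([out]/[in]) = -70.5 × -1 / 25.7 = 2.7432.
[out]/[in] = e^(2.7432) = 15.54.
[out] = 15.54 × 5.84 = 90.73 mmol/L.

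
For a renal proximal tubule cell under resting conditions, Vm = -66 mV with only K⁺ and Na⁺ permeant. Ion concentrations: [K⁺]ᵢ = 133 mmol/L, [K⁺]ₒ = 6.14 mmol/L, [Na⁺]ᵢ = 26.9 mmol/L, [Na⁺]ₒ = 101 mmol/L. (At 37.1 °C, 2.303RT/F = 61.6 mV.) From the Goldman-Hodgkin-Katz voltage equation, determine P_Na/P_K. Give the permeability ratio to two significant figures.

0.052

Let α = P_Na/P_K. GHK: Vm = 61.6·log₁₀[(Kₒ + α·Naₒ)/(Kᵢ + α·Naᵢ)].
10^(Vm/61.6) = 10^(-66.0/61.6) = 0.084834
So 0.084834·(Kᵢ + α·Naᵢ) = Kₒ + α·Naₒ → α = (0.084834·133.0 − 6.14) / (101.0 − 0.084834·26.9)
α = (11.28 − 6.14) / (101.0 − 2.282) = 5.143/98.72 = 0.0521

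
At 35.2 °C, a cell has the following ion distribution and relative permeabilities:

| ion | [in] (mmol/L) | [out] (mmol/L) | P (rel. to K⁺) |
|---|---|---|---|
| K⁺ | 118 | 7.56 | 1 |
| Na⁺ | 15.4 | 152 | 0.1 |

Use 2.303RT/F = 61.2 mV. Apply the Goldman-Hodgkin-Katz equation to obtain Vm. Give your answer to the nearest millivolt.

Vm = 61.2 · log₁₀[(Σ P·[cation]ₒ + Σ P·[anion]ᵢ) / (Σ P·[cation]ᵢ + Σ P·[anion]ₒ)]
Numerator = 1×7.56 + 0.1×152 = 22.76
Denominator = 1×118 + 0.1×15.4 = 119.5
Vm = 61.2 · log₁₀(0.1904) = 61.2 × (-0.7203) = -44.08 mV

-44 mV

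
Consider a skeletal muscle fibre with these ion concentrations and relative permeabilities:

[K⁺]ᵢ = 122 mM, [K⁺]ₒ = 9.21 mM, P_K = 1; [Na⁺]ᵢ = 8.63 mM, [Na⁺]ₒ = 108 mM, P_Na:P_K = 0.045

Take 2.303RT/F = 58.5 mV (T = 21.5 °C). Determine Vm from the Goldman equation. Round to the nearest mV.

Vm = 58.5 · log₁₀[(Σ P·[cation]ₒ + Σ P·[anion]ᵢ) / (Σ P·[cation]ᵢ + Σ P·[anion]ₒ)]
Numerator = 1×9.21 + 0.045×108 = 14.07
Denominator = 1×122 + 0.045×8.63 = 122.4
Vm = 58.5 · log₁₀(0.11496) = 58.5 × (-0.9394) = -54.96 mV

-55 mV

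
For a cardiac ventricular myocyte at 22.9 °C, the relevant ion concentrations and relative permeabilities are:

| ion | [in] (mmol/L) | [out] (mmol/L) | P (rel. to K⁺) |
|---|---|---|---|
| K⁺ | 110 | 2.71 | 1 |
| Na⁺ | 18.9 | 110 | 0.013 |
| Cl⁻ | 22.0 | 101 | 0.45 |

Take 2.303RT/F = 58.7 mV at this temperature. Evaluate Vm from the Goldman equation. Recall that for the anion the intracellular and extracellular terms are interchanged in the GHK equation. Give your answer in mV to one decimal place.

-61.3 mV

Vm = 58.7 · log₁₀[(Σ P·[cation]ₒ + Σ P·[anion]ᵢ) / (Σ P·[cation]ᵢ + Σ P·[anion]ₒ)]
Numerator = 1×2.71 + 0.013×110 + 0.45×22.0 = 14.04
Denominator = 1×110 + 0.013×18.9 + 0.45×101 = 155.7
Vm = 58.7 · log₁₀(0.090176) = 58.7 × (-1.0449) = -61.34 mV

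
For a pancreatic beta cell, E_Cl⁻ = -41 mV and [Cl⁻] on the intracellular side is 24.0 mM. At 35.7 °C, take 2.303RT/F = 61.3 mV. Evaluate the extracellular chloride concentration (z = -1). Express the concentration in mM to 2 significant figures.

Nernst: E = (61.3/-1) · log₁₀([out]/[in]), so log₁₀([out]/[in]) = -41.0 × -1 / 61.3 = 0.6688.
[out]/[in] = 10^(0.6688) = 4.665.
[out] = 4.665 × 24.0 = 112 mM.

110 mM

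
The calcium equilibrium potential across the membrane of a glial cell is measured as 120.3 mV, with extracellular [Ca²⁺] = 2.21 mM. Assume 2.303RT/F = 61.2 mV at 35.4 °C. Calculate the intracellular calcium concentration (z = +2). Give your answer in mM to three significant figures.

Nernst: E = (61.2/2) · log₁₀([out]/[in]), so log₁₀([out]/[in]) = 120.3 × 2 / 61.2 = 3.9314.
[out]/[in] = 10^(3.9314) = 8538.
[in] = 2.21 / 8538 = 0.0002588 mM.

0.000259 mM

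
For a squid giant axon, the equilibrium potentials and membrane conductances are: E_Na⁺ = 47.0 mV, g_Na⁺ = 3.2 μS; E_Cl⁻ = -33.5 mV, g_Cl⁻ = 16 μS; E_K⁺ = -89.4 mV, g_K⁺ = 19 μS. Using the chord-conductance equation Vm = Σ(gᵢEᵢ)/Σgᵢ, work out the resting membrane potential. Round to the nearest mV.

Σ gᵢEᵢ = 3.2·(47.0) + 16·(-33.5) + 19·(-89.4) = -2084.20
Σ gᵢ = 3.2 + 16 + 19 = 38.2
Vm = -2084.20 / 38.2 = -54.56 mV

-55 mV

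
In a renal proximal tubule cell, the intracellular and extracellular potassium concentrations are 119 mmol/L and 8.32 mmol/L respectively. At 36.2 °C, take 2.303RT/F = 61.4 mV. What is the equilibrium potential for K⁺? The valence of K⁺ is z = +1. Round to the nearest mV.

-71 mV

E = (61.4/z) · log₁₀([K⁺]_out/[K⁺]_in) with z = +1.
= (61.4/1) · log₁₀(8.32/119) = 61.40 · log₁₀(0.06992)
= 61.40 · (-1.1554) = -70.94 mV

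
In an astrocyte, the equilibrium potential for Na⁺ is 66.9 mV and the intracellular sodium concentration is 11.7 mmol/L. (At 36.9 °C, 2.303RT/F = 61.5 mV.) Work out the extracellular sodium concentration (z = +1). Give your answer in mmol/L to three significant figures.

143 mmol/L

Nernst: E = (61.5/1) · log₁₀([out]/[in]), so log₁₀([out]/[in]) = 66.9 × 1 / 61.5 = 1.0878.
[out]/[in] = 10^(1.0878) = 12.24.
[out] = 12.24 × 11.7 = 143.2 mmol/L.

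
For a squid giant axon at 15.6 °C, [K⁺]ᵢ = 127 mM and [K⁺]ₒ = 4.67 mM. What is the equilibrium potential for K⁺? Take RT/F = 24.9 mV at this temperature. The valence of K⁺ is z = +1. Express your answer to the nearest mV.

-82 mV

E = (24.9/z) · ln([K⁺]_out/[K⁺]_in) with z = +1.
= (24.9/1) · ln(4.67/127) = 24.90 · ln(0.03677)
= 24.90 · (-3.3030) = -82.25 mV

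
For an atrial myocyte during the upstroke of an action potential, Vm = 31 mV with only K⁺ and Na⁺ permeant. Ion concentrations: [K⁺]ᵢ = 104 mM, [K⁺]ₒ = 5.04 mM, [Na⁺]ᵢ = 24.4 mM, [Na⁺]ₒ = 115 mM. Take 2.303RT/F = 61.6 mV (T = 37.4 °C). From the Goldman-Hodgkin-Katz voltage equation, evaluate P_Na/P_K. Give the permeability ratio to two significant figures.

8.8

Let α = P_Na/P_K. GHK: Vm = 61.6·log₁₀[(Kₒ + α·Naₒ)/(Kᵢ + α·Naᵢ)].
10^(Vm/61.6) = 10^(31.0/61.6) = 3.186
So 3.186·(Kᵢ + α·Naᵢ) = Kₒ + α·Naₒ → α = (3.186·104.0 − 5.04) / (115.0 − 3.186·24.4)
α = (331.3 − 5.04) / (115.0 − 77.74) = 326.3/37.26 = 8.757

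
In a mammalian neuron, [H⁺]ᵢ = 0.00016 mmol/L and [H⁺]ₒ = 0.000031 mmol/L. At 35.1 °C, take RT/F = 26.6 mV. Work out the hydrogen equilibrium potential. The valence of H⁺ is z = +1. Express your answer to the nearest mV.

E = (26.6/z) · ln([H⁺]_out/[H⁺]_in) with z = +1.
= (26.6/1) · ln(0.000031/0.00016) = 26.60 · ln(0.1938)
= 26.60 · (-1.6412) = -43.66 mV

-44 mV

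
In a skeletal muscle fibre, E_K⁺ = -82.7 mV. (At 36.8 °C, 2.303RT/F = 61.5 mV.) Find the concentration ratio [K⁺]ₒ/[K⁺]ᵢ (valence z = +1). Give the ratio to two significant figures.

0.045

log₁₀([out]/[in]) = E·z/(61.5) = -82.7 × 1 / 61.5 = -1.3447
[out]/[in] = 10^(-1.3447) = 0.04522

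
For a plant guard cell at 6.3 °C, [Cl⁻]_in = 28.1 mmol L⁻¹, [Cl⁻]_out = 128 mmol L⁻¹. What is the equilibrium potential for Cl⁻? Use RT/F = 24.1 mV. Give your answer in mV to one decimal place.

E = (24.1/z) · ln([Cl⁻]_out/[Cl⁻]_in) with z = -1.
For an anion, dividing by z = -1 reverses the sign.
= (24.1/-1) · ln(128/28.1) = -24.10 · ln(4.555)
= -24.10 · (1.5163) = -36.54 mV

-36.5 mV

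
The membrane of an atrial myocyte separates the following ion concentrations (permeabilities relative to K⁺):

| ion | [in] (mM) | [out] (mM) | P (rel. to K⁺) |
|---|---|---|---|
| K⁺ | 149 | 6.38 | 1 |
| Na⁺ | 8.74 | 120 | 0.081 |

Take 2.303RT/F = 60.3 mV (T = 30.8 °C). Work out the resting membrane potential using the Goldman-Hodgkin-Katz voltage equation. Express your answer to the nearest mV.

-58 mV

Vm = 60.3 · log₁₀[(Σ P·[cation]ₒ + Σ P·[anion]ᵢ) / (Σ P·[cation]ᵢ + Σ P·[anion]ₒ)]
Numerator = 1×6.38 + 0.081×120 = 16.1
Denominator = 1×149 + 0.081×8.74 = 149.7
Vm = 60.3 · log₁₀(0.10754) = 60.3 × (-0.9684) = -58.40 mV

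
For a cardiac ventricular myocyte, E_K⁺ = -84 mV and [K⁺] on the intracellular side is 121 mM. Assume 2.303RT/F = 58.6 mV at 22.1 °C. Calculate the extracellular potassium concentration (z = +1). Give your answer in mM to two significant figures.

4.5 mM

Nernst: E = (58.6/1) · log₁₀([out]/[in]), so log₁₀([out]/[in]) = -84.0 × 1 / 58.6 = -1.4334.
[out]/[in] = 10^(-1.4334) = 0.03686.
[out] = 0.03686 × 121 = 4.46 mM.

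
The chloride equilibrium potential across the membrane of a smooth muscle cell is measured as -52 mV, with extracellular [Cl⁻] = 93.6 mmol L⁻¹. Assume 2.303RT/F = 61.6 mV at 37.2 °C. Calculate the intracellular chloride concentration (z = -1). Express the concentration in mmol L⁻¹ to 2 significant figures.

Nernst: E = (61.6/-1) · log₁₀([out]/[in]), so log₁₀([out]/[in]) = -52.0 × -1 / 61.6 = 0.8442.
[out]/[in] = 10^(0.8442) = 6.985.
[in] = 93.6 / 6.985 = 13.4 mmol L⁻¹.

13 mmol L⁻¹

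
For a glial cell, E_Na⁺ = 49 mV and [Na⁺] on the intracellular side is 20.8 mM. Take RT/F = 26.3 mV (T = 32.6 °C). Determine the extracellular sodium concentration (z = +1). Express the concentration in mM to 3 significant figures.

Nernst: E = (26.3/1) · ln([out]/[in]), so ln([out]/[in]) = 49.0 × 1 / 26.3 = 1.8631.
[out]/[in] = e^(1.8631) = 6.444.
[out] = 6.444 × 20.8 = 134 mM.

134 mM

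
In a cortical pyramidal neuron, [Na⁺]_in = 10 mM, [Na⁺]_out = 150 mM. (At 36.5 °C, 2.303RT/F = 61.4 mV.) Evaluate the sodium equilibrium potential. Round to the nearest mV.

72 mV

E = (61.4/z) · log₁₀([Na⁺]_out/[Na⁺]_in) with z = +1.
= (61.4/1) · log₁₀(150/10) = 61.40 · log₁₀(15)
= 61.40 · (1.1761) = 72.21 mV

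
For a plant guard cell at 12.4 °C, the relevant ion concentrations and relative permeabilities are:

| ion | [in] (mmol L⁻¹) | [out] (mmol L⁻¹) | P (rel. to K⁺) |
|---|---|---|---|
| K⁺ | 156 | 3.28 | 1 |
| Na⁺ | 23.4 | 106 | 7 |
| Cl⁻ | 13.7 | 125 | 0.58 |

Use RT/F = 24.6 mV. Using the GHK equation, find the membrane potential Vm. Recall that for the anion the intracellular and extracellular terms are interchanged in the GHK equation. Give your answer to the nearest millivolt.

Vm = 24.6 · ln[(Σ P·[cation]ₒ + Σ P·[anion]ᵢ) / (Σ P·[cation]ᵢ + Σ P·[anion]ₒ)]
Numerator = 1×3.28 + 7×106 + 0.58×13.7 = 753.2
Denominator = 1×156 + 7×23.4 + 0.58×125 = 392.3
Vm = 24.6 · ln(1.92) = 24.6 × (0.6523) = 16.05 mV

16 mV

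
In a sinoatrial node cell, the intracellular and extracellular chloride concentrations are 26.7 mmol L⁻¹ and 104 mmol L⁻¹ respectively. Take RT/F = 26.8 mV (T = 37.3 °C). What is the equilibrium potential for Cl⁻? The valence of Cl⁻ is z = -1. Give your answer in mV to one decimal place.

E = (26.8/z) · ln([Cl⁻]_out/[Cl⁻]_in) with z = -1.
For an anion, dividing by z = -1 reverses the sign.
= (26.8/-1) · ln(104/26.7) = -26.80 · ln(3.895)
= -26.80 · (1.3597) = -36.44 mV

-36.4 mV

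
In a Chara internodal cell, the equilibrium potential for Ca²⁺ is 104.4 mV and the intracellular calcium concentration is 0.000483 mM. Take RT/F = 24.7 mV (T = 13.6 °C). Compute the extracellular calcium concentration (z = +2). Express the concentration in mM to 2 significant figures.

Nernst: E = (24.7/2) · ln([out]/[in]), so ln([out]/[in]) = 104.4 × 2 / 24.7 = 8.4534.
[out]/[in] = e^(8.4534) = 4691.
[out] = 4691 × 0.000483 = 2.266 mM.

2.3 mM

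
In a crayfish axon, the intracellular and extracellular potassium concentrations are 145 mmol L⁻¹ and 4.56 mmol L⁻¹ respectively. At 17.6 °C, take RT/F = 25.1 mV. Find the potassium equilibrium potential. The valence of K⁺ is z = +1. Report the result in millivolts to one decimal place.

-86.8 mV

E = (25.1/z) · ln([K⁺]_out/[K⁺]_in) with z = +1.
= (25.1/1) · ln(4.56/145) = 25.10 · ln(0.03145)
= 25.10 · (-3.4594) = -86.83 mV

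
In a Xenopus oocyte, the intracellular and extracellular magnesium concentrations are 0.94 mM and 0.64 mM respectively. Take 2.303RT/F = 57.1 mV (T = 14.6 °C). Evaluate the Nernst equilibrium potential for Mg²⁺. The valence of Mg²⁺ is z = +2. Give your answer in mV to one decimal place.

-4.8 mV

E = (57.1/z) · log₁₀([Mg²⁺]_out/[Mg²⁺]_in) with z = +2.
= (57.1/2) · log₁₀(0.64/0.94) = 28.55 · log₁₀(0.6809)
= 28.55 · (-0.1669) = -4.77 mV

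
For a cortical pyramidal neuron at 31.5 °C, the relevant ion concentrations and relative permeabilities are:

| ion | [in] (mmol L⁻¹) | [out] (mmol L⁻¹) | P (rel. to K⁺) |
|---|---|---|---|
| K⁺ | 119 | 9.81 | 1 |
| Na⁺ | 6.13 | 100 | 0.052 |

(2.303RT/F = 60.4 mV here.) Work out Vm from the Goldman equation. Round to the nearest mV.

-54 mV

Vm = 60.4 · log₁₀[(Σ P·[cation]ₒ + Σ P·[anion]ᵢ) / (Σ P·[cation]ᵢ + Σ P·[anion]ₒ)]
Numerator = 1×9.81 + 0.052×100 = 15.01
Denominator = 1×119 + 0.052×6.13 = 119.3
Vm = 60.4 · log₁₀(0.1258) = 60.4 × (-0.9003) = -54.38 mV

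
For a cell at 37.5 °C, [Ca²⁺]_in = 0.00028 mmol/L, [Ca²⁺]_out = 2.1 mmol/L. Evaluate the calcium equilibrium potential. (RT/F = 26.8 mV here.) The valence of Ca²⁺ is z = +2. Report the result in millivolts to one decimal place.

E = (26.8/z) · ln([Ca²⁺]_out/[Ca²⁺]_in) with z = +2.
= (26.8/2) · ln(2.1/0.00028) = 13.40 · ln(7500)
= 13.40 · (8.9227) = 119.56 mV

119.6 mV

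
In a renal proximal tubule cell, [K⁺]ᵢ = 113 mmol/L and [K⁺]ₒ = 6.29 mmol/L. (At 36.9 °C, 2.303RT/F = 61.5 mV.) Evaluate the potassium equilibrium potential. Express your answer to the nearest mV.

-77 mV

E = (61.5/z) · log₁₀([K⁺]_out/[K⁺]_in) with z = +1.
= (61.5/1) · log₁₀(6.29/113) = 61.50 · log₁₀(0.05566)
= 61.50 · (-1.2544) = -77.15 mV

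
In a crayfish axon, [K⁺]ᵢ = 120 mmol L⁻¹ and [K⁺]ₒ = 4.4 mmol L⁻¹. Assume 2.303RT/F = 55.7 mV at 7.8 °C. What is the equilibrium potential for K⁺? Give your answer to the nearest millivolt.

-80 mV

E = (55.7/z) · log₁₀([K⁺]_out/[K⁺]_in) with z = +1.
= (55.7/1) · log₁₀(4.4/120) = 55.70 · log₁₀(0.03667)
= 55.70 · (-1.4357) = -79.97 mV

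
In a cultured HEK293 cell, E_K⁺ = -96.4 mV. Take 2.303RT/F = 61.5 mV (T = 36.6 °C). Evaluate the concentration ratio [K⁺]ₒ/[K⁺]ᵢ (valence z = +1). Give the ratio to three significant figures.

log₁₀([out]/[in]) = E·z/(61.5) = -96.4 × 1 / 61.5 = -1.5675
[out]/[in] = 10^(-1.5675) = 0.02707

0.0271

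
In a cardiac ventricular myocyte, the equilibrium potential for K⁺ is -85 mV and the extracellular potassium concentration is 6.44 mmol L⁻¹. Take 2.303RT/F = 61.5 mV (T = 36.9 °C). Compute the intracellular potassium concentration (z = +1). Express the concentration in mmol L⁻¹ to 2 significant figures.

Nernst: E = (61.5/1) · log₁₀([out]/[in]), so log₁₀([out]/[in]) = -85.0 × 1 / 61.5 = -1.3821.
[out]/[in] = 10^(-1.3821) = 0.04148.
[in] = 6.44 / 0.04148 = 155.2 mmol L⁻¹.

160 mmol L⁻¹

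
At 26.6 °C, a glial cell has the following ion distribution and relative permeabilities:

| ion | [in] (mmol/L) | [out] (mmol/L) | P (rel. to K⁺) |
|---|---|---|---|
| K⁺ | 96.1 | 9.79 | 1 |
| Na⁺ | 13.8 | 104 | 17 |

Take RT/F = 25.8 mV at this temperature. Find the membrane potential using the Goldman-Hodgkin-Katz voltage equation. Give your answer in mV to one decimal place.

Vm = 25.8 · ln[(Σ P·[cation]ₒ + Σ P·[anion]ᵢ) / (Σ P·[cation]ᵢ + Σ P·[anion]ₒ)]
Numerator = 1×9.79 + 17×104 = 1778
Denominator = 1×96.1 + 17×13.8 = 330.7
Vm = 25.8 · ln(5.3758) = 25.8 × (1.6819) = 43.39 mV

43.4 mV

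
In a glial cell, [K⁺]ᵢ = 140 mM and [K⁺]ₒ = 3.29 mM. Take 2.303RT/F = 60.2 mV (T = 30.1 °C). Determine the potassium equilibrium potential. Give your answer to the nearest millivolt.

E = (60.2/z) · log₁₀([K⁺]_out/[K⁺]_in) with z = +1.
= (60.2/1) · log₁₀(3.29/140) = 60.20 · log₁₀(0.0235)
= 60.20 · (-1.6289) = -98.06 mV

-98 mV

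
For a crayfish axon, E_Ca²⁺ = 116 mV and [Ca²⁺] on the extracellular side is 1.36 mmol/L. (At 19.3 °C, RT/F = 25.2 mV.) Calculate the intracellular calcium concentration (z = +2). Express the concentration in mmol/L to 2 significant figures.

Nernst: E = (25.2/2) · ln([out]/[in]), so ln([out]/[in]) = 116.0 × 2 / 25.2 = 9.2063.
[out]/[in] = e^(9.2063) = 9960.
[in] = 1.36 / 9960 = 0.0001365 mmol/L.

0.00014 mmol/L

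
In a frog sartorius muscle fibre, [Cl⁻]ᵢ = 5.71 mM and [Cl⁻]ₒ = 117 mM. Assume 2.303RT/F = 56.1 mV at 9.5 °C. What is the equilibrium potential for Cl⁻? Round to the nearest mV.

E = (56.1/z) · log₁₀([Cl⁻]_out/[Cl⁻]_in) with z = -1.
For an anion, dividing by z = -1 reverses the sign.
= (56.1/-1) · log₁₀(117/5.71) = -56.10 · log₁₀(20.49)
= -56.10 · (1.3115) = -73.58 mV

-74 mV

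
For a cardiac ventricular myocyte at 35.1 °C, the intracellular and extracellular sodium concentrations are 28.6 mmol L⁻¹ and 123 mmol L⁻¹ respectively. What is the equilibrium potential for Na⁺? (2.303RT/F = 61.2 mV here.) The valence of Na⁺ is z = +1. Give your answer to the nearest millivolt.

39 mV

E = (61.2/z) · log₁₀([Na⁺]_out/[Na⁺]_in) with z = +1.
= (61.2/1) · log₁₀(123/28.6) = 61.20 · log₁₀(4.301)
= 61.20 · (0.6335) = 38.77 mV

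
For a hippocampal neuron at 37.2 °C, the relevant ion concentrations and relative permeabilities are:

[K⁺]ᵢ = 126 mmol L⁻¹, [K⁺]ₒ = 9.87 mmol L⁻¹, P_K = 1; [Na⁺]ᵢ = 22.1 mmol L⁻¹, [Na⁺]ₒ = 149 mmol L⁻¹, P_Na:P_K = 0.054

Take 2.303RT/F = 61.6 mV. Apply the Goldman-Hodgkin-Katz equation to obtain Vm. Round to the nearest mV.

-52 mV

Vm = 61.6 · log₁₀[(Σ P·[cation]ₒ + Σ P·[anion]ᵢ) / (Σ P·[cation]ᵢ + Σ P·[anion]ₒ)]
Numerator = 1×9.87 + 0.054×149 = 17.92
Denominator = 1×126 + 0.054×22.1 = 127.2
Vm = 61.6 · log₁₀(0.14086) = 61.6 × (-0.8512) = -52.44 mV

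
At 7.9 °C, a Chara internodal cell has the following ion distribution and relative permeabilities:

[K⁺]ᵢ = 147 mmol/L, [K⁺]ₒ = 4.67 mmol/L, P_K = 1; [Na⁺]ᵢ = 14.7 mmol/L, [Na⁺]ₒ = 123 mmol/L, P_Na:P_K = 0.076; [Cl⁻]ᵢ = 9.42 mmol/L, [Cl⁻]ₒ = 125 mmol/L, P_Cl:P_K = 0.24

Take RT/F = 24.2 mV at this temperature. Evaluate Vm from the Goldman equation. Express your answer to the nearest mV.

Vm = 24.2 · ln[(Σ P·[cation]ₒ + Σ P·[anion]ᵢ) / (Σ P·[cation]ᵢ + Σ P·[anion]ₒ)]
Numerator = 1×4.67 + 0.076×123 + 0.24×9.42 = 16.28
Denominator = 1×147 + 0.076×14.7 + 0.24×125 = 178.1
Vm = 24.2 · ln(0.091394) = 24.2 × (-2.3926) = -57.90 mV

-58 mV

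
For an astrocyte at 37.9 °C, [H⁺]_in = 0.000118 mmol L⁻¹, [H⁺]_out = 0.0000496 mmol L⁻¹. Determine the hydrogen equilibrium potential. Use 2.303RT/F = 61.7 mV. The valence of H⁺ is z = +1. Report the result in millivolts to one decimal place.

E = (61.7/z) · log₁₀([H⁺]_out/[H⁺]_in) with z = +1.
= (61.7/1) · log₁₀(0.0000496/0.000118) = 61.70 · log₁₀(0.4203)
= 61.70 · (-0.3764) = -23.22 mV

-23.2 mV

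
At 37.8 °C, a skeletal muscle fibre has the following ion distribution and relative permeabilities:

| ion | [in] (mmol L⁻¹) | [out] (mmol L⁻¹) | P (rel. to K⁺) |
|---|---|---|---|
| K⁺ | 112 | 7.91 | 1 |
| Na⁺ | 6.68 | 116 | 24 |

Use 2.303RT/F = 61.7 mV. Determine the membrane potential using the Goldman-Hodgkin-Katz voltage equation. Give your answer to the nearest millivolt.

Vm = 61.7 · log₁₀[(Σ P·[cation]ₒ + Σ P·[anion]ᵢ) / (Σ P·[cation]ᵢ + Σ P·[anion]ₒ)]
Numerator = 1×7.91 + 24×116 = 2792
Denominator = 1×112 + 24×6.68 = 272.3
Vm = 61.7 · log₁₀(10.252) = 61.7 × (1.0108) = 62.37 mV

62 mV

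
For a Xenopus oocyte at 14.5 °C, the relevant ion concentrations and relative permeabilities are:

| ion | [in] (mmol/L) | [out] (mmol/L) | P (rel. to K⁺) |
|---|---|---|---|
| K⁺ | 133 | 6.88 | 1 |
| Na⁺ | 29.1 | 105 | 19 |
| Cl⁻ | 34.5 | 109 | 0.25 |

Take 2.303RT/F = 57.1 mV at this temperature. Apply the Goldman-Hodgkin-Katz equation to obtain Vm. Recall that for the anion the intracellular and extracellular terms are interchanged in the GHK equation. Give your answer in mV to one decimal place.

Vm = 57.1 · log₁₀[(Σ P·[cation]ₒ + Σ P·[anion]ᵢ) / (Σ P·[cation]ᵢ + Σ P·[anion]ₒ)]
Numerator = 1×6.88 + 19×105 + 0.25×34.5 = 2011
Denominator = 1×133 + 19×29.1 + 0.25×109 = 713.1
Vm = 57.1 · log₁₀(2.8192) = 57.1 × (0.4501) = 25.70 mV

25.7 mV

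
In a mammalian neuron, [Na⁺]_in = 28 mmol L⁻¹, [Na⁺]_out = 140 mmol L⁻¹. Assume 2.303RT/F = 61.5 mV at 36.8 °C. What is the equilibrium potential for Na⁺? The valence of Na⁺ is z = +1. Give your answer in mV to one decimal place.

E = (61.5/z) · log₁₀([Na⁺]_out/[Na⁺]_in) with z = +1.
= (61.5/1) · log₁₀(140/28) = 61.50 · log₁₀(5)
= 61.50 · (0.6990) = 42.99 mV

43.0 mV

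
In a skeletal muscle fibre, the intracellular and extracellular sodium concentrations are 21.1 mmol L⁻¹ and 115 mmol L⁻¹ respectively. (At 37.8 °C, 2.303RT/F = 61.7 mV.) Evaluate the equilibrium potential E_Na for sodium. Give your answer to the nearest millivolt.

45 mV

E = (61.7/z) · log₁₀([Na⁺]_out/[Na⁺]_in) with z = +1.
= (61.7/1) · log₁₀(115/21.1) = 61.70 · log₁₀(5.45)
= 61.70 · (0.7364) = 45.44 mV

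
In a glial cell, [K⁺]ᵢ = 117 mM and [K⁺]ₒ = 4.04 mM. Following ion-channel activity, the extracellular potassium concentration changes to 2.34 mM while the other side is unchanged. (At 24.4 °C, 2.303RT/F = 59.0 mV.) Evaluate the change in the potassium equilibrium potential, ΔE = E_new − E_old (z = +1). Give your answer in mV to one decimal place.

E_old = (59.0/1)·log₁₀(4.04/117) = -86.25 mV
E_new = (59.0/1)·log₁₀(2.34/117) = -100.24 mV
ΔE = -100.24 − (-86.25) = -13.99 mV

-14.0 mV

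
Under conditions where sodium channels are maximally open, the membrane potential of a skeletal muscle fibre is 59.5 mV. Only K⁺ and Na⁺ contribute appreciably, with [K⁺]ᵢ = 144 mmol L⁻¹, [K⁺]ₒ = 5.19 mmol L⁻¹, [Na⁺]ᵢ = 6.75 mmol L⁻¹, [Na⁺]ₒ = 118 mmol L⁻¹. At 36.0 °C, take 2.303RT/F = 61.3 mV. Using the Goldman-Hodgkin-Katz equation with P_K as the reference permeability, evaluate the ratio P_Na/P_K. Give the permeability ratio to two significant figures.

24

Let α = P_Na/P_K. GHK: Vm = 61.3·log₁₀[(Kₒ + α·Naₒ)/(Kᵢ + α·Naᵢ)].
10^(Vm/61.3) = 10^(59.5/61.3) = 9.3462
So 9.3462·(Kᵢ + α·Naᵢ) = Kₒ + α·Naₒ → α = (9.3462·144.0 − 5.19) / (118.0 − 9.3462·6.75)
α = (1346 − 5.19) / (118.0 − 63.09) = 1341/54.91 = 24.41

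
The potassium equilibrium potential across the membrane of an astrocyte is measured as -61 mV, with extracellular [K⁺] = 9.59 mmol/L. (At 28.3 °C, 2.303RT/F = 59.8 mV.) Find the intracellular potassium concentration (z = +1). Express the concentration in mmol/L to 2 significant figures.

100 mmol/L

Nernst: E = (59.8/1) · log₁₀([out]/[in]), so log₁₀([out]/[in]) = -61.0 × 1 / 59.8 = -1.0201.
[out]/[in] = 10^(-1.0201) = 0.09548.
[in] = 9.59 / 0.09548 = 100.4 mmol/L.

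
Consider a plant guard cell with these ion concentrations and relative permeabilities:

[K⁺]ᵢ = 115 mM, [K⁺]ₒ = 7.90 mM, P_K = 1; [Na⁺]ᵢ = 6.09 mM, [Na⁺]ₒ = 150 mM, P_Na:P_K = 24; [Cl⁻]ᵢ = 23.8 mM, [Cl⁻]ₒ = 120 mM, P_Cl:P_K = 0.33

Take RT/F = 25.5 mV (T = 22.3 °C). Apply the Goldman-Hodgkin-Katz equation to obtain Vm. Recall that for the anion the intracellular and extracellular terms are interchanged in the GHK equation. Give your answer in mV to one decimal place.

Vm = 25.5 · ln[(Σ P·[cation]ₒ + Σ P·[anion]ᵢ) / (Σ P·[cation]ᵢ + Σ P·[anion]ₒ)]
Numerator = 1×7.90 + 24×150 + 0.33×23.8 = 3616
Denominator = 1×115 + 24×6.09 + 0.33×120 = 300.8
Vm = 25.5 · ln(12.022) = 25.5 × (2.4867) = 63.41 mV

63.4 mV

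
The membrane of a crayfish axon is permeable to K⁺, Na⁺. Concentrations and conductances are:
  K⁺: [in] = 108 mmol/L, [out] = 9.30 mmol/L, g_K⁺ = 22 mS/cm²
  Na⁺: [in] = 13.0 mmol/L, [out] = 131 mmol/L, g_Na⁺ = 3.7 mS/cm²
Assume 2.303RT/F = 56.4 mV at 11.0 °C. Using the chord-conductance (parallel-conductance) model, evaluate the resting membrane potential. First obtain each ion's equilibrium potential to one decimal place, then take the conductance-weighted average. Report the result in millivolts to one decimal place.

E_K⁺ = (56.4/1)·log₁₀(9.30/108) = -60.1 mV
E_Na⁺ = (56.4/1)·log₁₀(131/13.0) = 56.6 mV
Vm = (Σ gᵢEᵢ)/(Σ gᵢ) = (22·-60.1 + 3.7·56.6) / (22 + 3.7)
= -1112.78 / 25.7 = -43.30 mV

-43.3 mV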